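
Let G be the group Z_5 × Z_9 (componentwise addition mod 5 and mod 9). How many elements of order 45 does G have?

An element (a,b) has order lcm(ord(a), ord(b)); count pairs with lcm equal to 45.
Enumerating gives 24 such elements.

24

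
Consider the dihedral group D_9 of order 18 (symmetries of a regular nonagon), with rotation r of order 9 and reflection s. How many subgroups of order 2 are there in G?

|G| = 18 and 2 | 18, so subgroups of order 2 are possible by Lagrange.
The subgroups of order 2 are: {e, r^2s}; {e, r^3s}; {e, r^4s}; {e, r^5s}; … (9 in all).
So G has 9 subgroups of order 2.

9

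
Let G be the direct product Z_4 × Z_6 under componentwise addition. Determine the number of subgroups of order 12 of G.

|G| = 24 and 12 | 24, so subgroups of order 12 are possible by Lagrange.
The subgroups of order 12 are: {(0,0), (0,1), (0,2), (0,3), (0,4), (0,5), (2,0), (2,1), (2,2), (2,3), (2,4), (2,5)}; {(0,0), (0,2), (0,4), (1,0), (1,2), (1,4), (2,0), (2,2), (2,4), (3,0), (3,2), (3,4)}; {(0,0), (0,2), (0,4), (1,1), (1,3), (1,5), (2,0), (2,2), (2,4), (3,1), (3,3), (3,5)}.
So G has 3 subgroups of order 12.

3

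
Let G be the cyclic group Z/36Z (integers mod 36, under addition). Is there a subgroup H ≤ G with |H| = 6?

Yes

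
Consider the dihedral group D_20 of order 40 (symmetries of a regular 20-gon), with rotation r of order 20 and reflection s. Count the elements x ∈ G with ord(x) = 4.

2

The elements of order 4 are: r^5, r^15.
That's 2.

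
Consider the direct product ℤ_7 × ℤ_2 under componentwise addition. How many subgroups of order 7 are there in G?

1

|G| = 14 and 7 | 14, so subgroups of order 7 are possible by Lagrange.
The subgroups of order 7 are: {(0,0), (1,0), (2,0), (3,0), (4,0), (5,0), (6,0)}.
So G has 1 subgroup of order 7.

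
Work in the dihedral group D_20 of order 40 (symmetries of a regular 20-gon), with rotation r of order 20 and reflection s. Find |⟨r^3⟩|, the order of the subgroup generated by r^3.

20

Computing powers of r^3: the smallest k with (r^3)^k = e is k = 20.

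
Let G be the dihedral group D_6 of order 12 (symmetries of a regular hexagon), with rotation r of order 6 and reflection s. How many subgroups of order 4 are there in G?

3

|G| = 12 and 4 | 12, so subgroups of order 4 are possible by Lagrange.
The subgroups of order 4 are: {e, r^3, r^2s, r^5s}; {e, r^3, s, r^3s}; {e, r^3, rs, r^4s}.
So G has 3 subgroups of order 4.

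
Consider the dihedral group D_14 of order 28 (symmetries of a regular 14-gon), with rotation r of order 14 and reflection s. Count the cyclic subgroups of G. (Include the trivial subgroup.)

A cyclic subgroup of order d is generated by each of its φ(d) elements of order d, so the cyclic subgroups of order d number (#elements of order d)/φ(d).
Cyclic subgroups by order — order 1: 1; order 2: 15; order 7: 1; order 14: 1.
Total: 18.

18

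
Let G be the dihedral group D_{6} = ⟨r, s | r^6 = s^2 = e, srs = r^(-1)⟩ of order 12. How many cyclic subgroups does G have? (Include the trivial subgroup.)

Group the elements of G by the cyclic subgroup they generate; each cyclic subgroup of order d accounts for φ(d) elements.
Cyclic subgroups by order — order 1: 1; order 2: 7; order 3: 1; order 6: 1.
Total: 10.

10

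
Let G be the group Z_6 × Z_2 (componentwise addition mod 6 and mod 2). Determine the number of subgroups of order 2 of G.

3

|G| = 12 and 2 | 12, so subgroups of order 2 are possible by Lagrange.
The subgroups of order 2 are: {(0,0), (0,1)}; {(0,0), (3,0)}; {(0,0), (3,1)}.
So G has 3 subgroups of order 2.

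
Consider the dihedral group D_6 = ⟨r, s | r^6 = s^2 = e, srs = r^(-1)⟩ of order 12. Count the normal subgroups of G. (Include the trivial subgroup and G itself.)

7

G has 16 subgroups. Checking conjugation-invariance by order — order 1: 1/1 normal; order 2: 1/7 normal; order 3: 1/1 normal; order 4: 0/3 normal; order 6: 3/3 normal; order 12: 1/1 normal.
Total normal subgroups: 7.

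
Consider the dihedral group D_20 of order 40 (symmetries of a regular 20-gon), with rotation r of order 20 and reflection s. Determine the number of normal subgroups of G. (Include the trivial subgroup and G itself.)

G has 48 subgroups. Checking conjugation-invariance by order — order 1: 1/1 normal; order 2: 1/21 normal; order 4: 1/11 normal; order 5: 1/1 normal; order 8: 0/5 normal; order 10: 1/5 normal; order 20: 3/3 normal; order 40: 1/1 normal.
Total normal subgroups: 9.

9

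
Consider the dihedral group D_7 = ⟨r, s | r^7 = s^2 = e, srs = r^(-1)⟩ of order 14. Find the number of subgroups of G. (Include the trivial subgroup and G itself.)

|G| = 14, so by Lagrange every subgroup order divides 14. Divisors: 1, 2, 7, 14.
Subgroups by order — order 1: 1; order 2: 7; order 7: 1; order 14: 1.
Total: 1 + 7 + 1 + 1 = 10.

10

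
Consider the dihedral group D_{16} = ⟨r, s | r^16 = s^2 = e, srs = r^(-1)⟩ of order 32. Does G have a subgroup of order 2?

2 | 32. A subgroup of order 2 is {e, r^10s}.

Yes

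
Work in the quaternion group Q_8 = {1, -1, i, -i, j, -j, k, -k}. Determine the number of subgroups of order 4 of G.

|G| = 8 and 4 | 8, so subgroups of order 4 are possible by Lagrange.
The subgroups of order 4 are: {1, -1, i, -i}; {1, -1, j, -j}; {1, -1, k, -k}.
So G has 3 subgroups of order 4.

3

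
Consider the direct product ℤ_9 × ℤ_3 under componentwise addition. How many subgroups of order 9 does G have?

|G| = 27 and 9 | 27, so subgroups of order 9 are possible by Lagrange.
The subgroups of order 9 are: {(0,0), (0,1), (0,2), (3,0), (3,1), (3,2), (6,0), (6,1), (6,2)}; {(0,0), (1,0), (2,0), (3,0), (4,0), (5,0), (6,0), (7,0), (8,0)}; {(0,0), (1,1), (2,2), (3,0), (4,1), (5,2), (6,0), (7,1), (8,2)}; {(0,0), (1,2), (2,1), (3,0), (4,2), (5,1), (6,0), (7,2), (8,1)}.
So G has 4 subgroups of order 9.

4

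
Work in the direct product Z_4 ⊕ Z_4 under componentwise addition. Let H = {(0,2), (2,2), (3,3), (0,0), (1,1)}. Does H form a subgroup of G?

No

|H| = 5 does not divide |G| = 16, so by Lagrange H is not a subgroup.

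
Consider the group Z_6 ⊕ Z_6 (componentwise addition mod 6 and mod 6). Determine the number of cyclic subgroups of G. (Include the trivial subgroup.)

20

Each element a generates a cyclic subgroup ⟨a⟩; distinct elements may generate the same one (a cyclic group of order d has φ(d) generators).
Cyclic subgroups by order — order 1: 1; order 2: 3; order 3: 4; order 6: 12.
Total: 20.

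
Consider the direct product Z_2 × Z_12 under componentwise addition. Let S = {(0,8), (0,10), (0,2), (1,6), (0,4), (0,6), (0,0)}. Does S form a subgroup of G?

No

|S| = 7 does not divide |G| = 24, so by Lagrange S is not a subgroup.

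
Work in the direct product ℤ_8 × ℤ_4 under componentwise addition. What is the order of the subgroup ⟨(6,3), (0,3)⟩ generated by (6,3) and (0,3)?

|⟨(6,3)⟩| = 4 and |⟨(0,3)⟩| = 4, so |H| is a multiple of lcm(4, 4) = 4 and divides |G| = 32.
Closing under the operation: H = {(0,0), (0,1), (0,2), (0,3), (2,0), (2,1), (2,2), (2,3), (4,0), (4,1), (4,2), (4,3), (6,0), (6,1), (6,2), (6,3)}, so |H| = 16.

16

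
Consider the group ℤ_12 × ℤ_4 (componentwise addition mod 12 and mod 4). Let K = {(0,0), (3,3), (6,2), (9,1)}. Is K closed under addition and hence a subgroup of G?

Yes

|K| = 4 divides |G| = 48, consistent with Lagrange.
K contains the identity, every element's inverse is in K, and K is closed under +: it is a subgroup.
In fact K = ⟨(9,1)⟩.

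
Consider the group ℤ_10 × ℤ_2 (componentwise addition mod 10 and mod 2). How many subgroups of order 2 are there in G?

3

|G| = 20 and 2 | 20, so subgroups of order 2 are possible by Lagrange.
The subgroups of order 2 are: {(0,0), (0,1)}; {(0,0), (5,0)}; {(0,0), (5,1)}.
So G has 3 subgroups of order 2.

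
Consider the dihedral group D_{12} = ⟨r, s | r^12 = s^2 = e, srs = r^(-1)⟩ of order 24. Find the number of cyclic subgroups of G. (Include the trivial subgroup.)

A cyclic subgroup of order d is generated by each of its φ(d) elements of order d, so the cyclic subgroups of order d number (#elements of order d)/φ(d).
Cyclic subgroups by order — order 1: 1; order 2: 13; order 3: 1; order 4: 1; order 6: 1; order 12: 1.
Total: 18.

18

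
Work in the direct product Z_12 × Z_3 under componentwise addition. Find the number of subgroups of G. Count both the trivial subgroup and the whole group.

18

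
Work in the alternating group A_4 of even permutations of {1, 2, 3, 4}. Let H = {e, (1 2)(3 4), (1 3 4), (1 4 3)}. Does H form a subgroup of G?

No

Closure fails: (1 4 3) ∘ (1 2)(3 4) = (1 2 4) ∉ H. So H is not a subgroup.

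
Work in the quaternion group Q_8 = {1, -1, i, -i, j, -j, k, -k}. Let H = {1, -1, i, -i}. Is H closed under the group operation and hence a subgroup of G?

Yes

|H| = 4 divides |G| = 8, consistent with Lagrange.
H contains the identity, every element's inverse is in H, and H is closed under ·: it is a subgroup.
In fact H = ⟨-i⟩.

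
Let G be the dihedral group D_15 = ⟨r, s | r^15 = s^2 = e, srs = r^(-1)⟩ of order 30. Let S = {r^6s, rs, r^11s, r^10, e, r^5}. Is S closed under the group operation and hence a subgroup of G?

Yes

|S| = 6 divides |G| = 30, consistent with Lagrange.
S contains the identity, every element's inverse is in S, and S is closed under ·: it is a subgroup.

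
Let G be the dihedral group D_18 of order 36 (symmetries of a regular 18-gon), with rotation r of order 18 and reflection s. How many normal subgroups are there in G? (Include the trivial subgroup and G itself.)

9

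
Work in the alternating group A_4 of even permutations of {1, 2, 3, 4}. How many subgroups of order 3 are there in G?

4

|G| = 12 and 3 | 12, so subgroups of order 3 are possible by Lagrange.
The subgroups of order 3 are: {e, (1 2 3), (1 3 2)}; {e, (1 2 4), (1 4 2)}; {e, (1 3 4), (1 4 3)}; {e, (2 3 4), (2 4 3)}.
So G has 4 subgroups of order 3.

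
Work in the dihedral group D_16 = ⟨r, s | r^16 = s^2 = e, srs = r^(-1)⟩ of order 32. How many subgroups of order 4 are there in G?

|G| = 32 and 4 | 32, so subgroups of order 4 are possible by Lagrange.
The subgroups of order 4 are: {e, r^8, r^2s, r^10s}; {e, r^8, r^3s, r^11s}; {e, r^4, r^8, r^12}; {e, r^8, r^4s, r^12s}; … (9 in all).
So G has 9 subgroups of order 4.

9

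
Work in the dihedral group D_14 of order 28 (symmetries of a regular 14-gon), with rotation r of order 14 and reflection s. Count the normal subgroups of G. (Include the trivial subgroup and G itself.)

7

G has 28 subgroups. Checking conjugation-invariance by order — order 1: 1/1 normal; order 2: 1/15 normal; order 4: 0/7 normal; order 7: 1/1 normal; order 14: 3/3 normal; order 28: 1/1 normal.
Total normal subgroups: 7.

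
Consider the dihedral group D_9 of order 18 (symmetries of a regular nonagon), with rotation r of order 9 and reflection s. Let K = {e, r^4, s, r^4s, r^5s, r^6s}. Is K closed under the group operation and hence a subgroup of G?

No

r^4 ∈ K but its inverse r^5 ∉ K, so K is not a subgroup.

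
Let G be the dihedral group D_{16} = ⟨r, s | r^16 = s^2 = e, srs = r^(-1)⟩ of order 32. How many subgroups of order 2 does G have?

|G| = 32 and 2 | 32, so subgroups of order 2 are possible by Lagrange.
The subgroups of order 2 are: {e, r^10s}; {e, r^11s}; {e, r^12s}; {e, r^13s}; … (17 in all).
So G has 17 subgroups of order 2.

17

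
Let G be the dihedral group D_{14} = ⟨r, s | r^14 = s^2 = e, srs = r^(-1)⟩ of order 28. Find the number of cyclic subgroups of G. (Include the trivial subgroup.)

Group the elements of G by the cyclic subgroup they generate; each cyclic subgroup of order d accounts for φ(d) elements.
Cyclic subgroups by order — order 1: 1; order 2: 15; order 7: 1; order 14: 1.
Total: 18.

18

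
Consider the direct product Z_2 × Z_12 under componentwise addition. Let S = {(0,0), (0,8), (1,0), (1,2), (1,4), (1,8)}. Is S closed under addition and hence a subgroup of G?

No

(1,2) ∈ S but its inverse (1,10) ∉ S, so S is not a subgroup.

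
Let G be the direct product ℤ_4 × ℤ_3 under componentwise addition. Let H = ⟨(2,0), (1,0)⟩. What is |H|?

4

|⟨(2,0)⟩| = 2 and |⟨(1,0)⟩| = 4, so |H| is a multiple of lcm(2, 4) = 4 and divides |G| = 12.
Closing under the operation: H = {(0,0), (1,0), (2,0), (3,0)}, so |H| = 4.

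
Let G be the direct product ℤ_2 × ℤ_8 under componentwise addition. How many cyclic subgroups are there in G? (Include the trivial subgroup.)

8

A cyclic subgroup of order d is generated by each of its φ(d) elements of order d, so the cyclic subgroups of order d number (#elements of order d)/φ(d).
Cyclic subgroups by order — order 1: 1; order 2: 3; order 4: 2; order 8: 2.
Total: 8.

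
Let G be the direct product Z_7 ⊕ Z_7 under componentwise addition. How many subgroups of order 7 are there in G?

8

|G| = 49 and 7 | 49, so subgroups of order 7 are possible by Lagrange.
The subgroups of order 7 are: {(0,0), (0,1), (0,2), (0,3), (0,4), (0,5), (0,6)}; {(0,0), (1,0), (2,0), (3,0), (4,0), (5,0), (6,0)}; {(0,0), (1,1), (2,2), (3,3), (4,4), (5,5), (6,6)}; {(0,0), (1,2), (2,4), (3,6), (4,1), (5,3), (6,5)}; … (8 in all).
So G has 8 subgroups of order 7.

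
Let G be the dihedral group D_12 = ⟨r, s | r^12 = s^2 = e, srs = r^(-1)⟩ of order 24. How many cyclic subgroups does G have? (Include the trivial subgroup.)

Group the elements of G by the cyclic subgroup they generate; each cyclic subgroup of order d accounts for φ(d) elements.
Cyclic subgroups by order — order 1: 1; order 2: 13; order 3: 1; order 4: 1; order 6: 1; order 12: 1.
Total: 18.

18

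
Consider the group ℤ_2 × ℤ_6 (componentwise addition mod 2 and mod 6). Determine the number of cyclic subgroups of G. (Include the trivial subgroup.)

Group the elements of G by the cyclic subgroup they generate; each cyclic subgroup of order d accounts for φ(d) elements.
Cyclic subgroups by order — order 1: 1; order 2: 3; order 3: 1; order 6: 3.
Total: 8.

8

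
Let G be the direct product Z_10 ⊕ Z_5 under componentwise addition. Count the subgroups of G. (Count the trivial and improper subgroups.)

16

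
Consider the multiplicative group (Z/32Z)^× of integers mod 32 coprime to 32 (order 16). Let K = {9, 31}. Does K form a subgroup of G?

The identity 1 ∉ K, so K is not a subgroup.

No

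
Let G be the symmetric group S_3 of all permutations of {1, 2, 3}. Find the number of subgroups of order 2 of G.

|G| = 6 and 2 | 6, so subgroups of order 2 are possible by Lagrange.
The subgroups of order 2 are: {e, (1 2)}; {e, (1 3)}; {e, (2 3)}.
So G has 3 subgroups of order 2.

3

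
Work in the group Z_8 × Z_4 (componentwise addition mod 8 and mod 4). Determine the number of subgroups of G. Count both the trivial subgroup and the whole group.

22

|G| = 32, so by Lagrange every subgroup order divides 32. Divisors: 1, 2, 4, 8, 16, 32.
Subgroups by order — order 1: 1; order 2: 3; order 4: 7; order 8: 7; order 16: 3; order 32: 1.
Total: 1 + 3 + 7 + 7 + 3 + 1 = 22.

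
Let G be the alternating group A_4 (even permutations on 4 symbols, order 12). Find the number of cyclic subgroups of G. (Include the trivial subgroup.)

8

A cyclic subgroup of order d is generated by each of its φ(d) elements of order d, so the cyclic subgroups of order d number (#elements of order d)/φ(d).
Cyclic subgroups by order — order 1: 1; order 2: 3; order 3: 4.
Total: 8.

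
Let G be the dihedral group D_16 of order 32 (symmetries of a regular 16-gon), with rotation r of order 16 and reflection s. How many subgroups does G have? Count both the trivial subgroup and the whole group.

36

|G| = 32, so by Lagrange every subgroup order divides 32. Divisors: 1, 2, 4, 8, 16, 32.
Subgroups by order — order 1: 1; order 2: 17; order 4: 9; order 8: 5; order 16: 3; order 32: 1.
Total: 1 + 17 + 9 + 5 + 3 + 1 = 36.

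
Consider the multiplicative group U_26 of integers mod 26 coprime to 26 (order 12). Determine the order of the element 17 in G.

6

Compute successive powers of 17 mod 26: 17, 3, 25, 9, 23, 1; 17^6 ≡ 1 (mod 26).
So |⟨17⟩| = 6.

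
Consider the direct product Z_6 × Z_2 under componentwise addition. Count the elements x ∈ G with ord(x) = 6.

An element (a,b) has order lcm(ord(a), ord(b)); count pairs with lcm equal to 6.
Enumerating gives 6 such elements.

6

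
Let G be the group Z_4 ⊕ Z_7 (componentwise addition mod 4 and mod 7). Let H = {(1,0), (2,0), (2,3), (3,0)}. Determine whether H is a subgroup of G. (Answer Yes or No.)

No

The identity (0,0) ∉ H, so H is not a subgroup.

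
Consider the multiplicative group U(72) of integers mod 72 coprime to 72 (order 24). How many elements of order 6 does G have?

14

Enumerating element orders in G gives 14 elements of order 6.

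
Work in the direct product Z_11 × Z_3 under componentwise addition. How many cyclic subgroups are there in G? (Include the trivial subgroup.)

Group the elements of G by the cyclic subgroup they generate; each cyclic subgroup of order d accounts for φ(d) elements.
Cyclic subgroups by order — order 1: 1; order 3: 1; order 11: 1; order 33: 1.
Total: 4.

4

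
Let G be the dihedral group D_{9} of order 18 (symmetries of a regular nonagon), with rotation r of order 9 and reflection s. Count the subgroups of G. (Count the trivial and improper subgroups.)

16

|G| = 18, so by Lagrange every subgroup order divides 18. Divisors: 1, 2, 3, 6, 9, 18.
Subgroups by order — order 1: 1; order 2: 9; order 3: 1; order 6: 3; order 9: 1; order 18: 1.
Total: 1 + 9 + 1 + 3 + 1 + 1 = 16.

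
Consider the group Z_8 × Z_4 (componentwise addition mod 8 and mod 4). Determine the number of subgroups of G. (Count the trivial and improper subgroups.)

22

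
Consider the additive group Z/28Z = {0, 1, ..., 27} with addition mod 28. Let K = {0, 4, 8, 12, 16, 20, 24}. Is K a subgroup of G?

|K| = 7 divides |G| = 28, consistent with Lagrange.
K contains the identity, every element's inverse is in K, and K is closed under +: it is a subgroup.
In fact K = ⟨16⟩.

Yes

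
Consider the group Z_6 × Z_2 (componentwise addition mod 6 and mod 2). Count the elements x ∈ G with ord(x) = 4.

An element (a,b) has order lcm(ord(a), ord(b)); count pairs with lcm equal to 4.
Enumerating gives 0 such elements.

0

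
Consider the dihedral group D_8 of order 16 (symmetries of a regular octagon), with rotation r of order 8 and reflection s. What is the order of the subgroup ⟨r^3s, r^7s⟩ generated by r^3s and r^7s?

|⟨r^3s⟩| = 2 and |⟨r^7s⟩| = 2, so |H| is a multiple of lcm(2, 2) = 2 and divides |G| = 16.
Closing under the operation: H = {e, r^4, r^3s, r^7s}, so |H| = 4.

4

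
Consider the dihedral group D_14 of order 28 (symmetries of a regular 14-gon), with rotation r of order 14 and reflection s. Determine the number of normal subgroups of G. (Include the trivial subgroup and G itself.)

7

G has 28 subgroups. Checking conjugation-invariance by order — order 1: 1/1 normal; order 2: 1/15 normal; order 4: 0/7 normal; order 7: 1/1 normal; order 14: 3/3 normal; order 28: 1/1 normal.
Total normal subgroups: 7.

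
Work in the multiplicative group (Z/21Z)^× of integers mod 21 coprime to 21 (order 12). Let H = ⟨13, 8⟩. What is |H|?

|⟨13⟩| = 2 and |⟨8⟩| = 2, so |H| is a multiple of lcm(2, 2) = 2 and divides |G| = 12.
Closing under the operation: H = {1, 8, 13, 20}, so |H| = 4.

4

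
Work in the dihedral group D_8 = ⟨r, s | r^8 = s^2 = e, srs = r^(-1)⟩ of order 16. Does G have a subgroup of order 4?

4 | 16. A subgroup of order 4 is {e, r^2, r^4, r^6}.

Yes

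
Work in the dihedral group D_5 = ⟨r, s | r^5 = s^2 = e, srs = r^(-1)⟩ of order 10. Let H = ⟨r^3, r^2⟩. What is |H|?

5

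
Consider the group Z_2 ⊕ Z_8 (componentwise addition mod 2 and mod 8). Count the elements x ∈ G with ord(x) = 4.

4

An element (a,b) has order lcm(ord(a), ord(b)); count pairs with lcm equal to 4.
Enumerating gives 4 such elements.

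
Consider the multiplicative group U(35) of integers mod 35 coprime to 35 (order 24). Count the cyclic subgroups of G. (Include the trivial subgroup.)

12

A cyclic subgroup of order d is generated by each of its φ(d) elements of order d, so the cyclic subgroups of order d number (#elements of order d)/φ(d).
Cyclic subgroups by order — order 1: 1; order 2: 3; order 3: 1; order 4: 2; order 6: 3; order 12: 2.
Total: 12.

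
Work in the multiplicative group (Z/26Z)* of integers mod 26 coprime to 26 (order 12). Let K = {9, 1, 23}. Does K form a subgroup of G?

9 ∈ K but its inverse 3 ∉ K, so K is not a subgroup.

No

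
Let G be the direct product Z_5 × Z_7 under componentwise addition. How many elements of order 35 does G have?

24

An element (a,b) has order lcm(ord(a), ord(b)); count pairs with lcm equal to 35.
Enumerating gives 24 such elements.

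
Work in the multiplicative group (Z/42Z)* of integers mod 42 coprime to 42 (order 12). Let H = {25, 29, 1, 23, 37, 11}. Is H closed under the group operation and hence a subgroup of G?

Yes

|H| = 6 divides |G| = 12, consistent with Lagrange.
H contains the identity, every element's inverse is in H, and H is closed under ·: it is a subgroup.
In fact H = ⟨23⟩.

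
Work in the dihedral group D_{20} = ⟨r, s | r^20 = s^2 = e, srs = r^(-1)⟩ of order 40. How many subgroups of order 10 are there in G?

5

|G| = 40 and 10 | 40, so subgroups of order 10 are possible by Lagrange.
The subgroups of order 10 are: {e, r^2, r^4, r^6, r^8, r^10, r^12, r^14, r^16, r^18}; {e, r^4, r^8, r^12, r^16, r^2s, r^6s, r^10s, r^14s, r^18s}; {e, r^4, r^8, r^12, r^16, r^3s, r^7s, r^11s, r^15s, r^19s}; {e, r^4, r^8, r^12, r^16, s, r^4s, r^8s, r^12s, r^16s}; … (5 in all).
So G has 5 subgroups of order 10.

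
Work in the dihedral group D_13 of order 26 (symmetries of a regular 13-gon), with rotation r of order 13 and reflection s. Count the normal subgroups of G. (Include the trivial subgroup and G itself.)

3

G has 16 subgroups. Checking conjugation-invariance by order — order 1: 1/1 normal; order 2: 0/13 normal; order 13: 1/1 normal; order 26: 1/1 normal.
Total normal subgroups: 3.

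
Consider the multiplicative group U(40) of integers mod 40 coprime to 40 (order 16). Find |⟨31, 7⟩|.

|⟨31⟩| = 2 and |⟨7⟩| = 4, so |H| is a multiple of lcm(2, 4) = 4 and divides |G| = 16.
Closing under the operation: H = {1, 7, 9, 17, 23, 31, 33, 39}, so |H| = 8.

8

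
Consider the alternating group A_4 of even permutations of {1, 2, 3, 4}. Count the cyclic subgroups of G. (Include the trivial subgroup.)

8

Group the elements of G by the cyclic subgroup they generate; each cyclic subgroup of order d accounts for φ(d) elements.
Cyclic subgroups by order — order 1: 1; order 2: 3; order 3: 4.
Total: 8.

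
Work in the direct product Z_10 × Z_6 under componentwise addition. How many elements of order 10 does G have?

12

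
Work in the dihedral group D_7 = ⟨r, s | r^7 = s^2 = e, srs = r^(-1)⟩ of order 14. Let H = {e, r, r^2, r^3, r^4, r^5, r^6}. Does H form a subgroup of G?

Yes

|H| = 7 divides |G| = 14, consistent with Lagrange.
H contains the identity, every element's inverse is in H, and H is closed under ·: it is a subgroup.
In fact H = ⟨r^4⟩.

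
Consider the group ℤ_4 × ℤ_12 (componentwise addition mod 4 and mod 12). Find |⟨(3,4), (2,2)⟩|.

24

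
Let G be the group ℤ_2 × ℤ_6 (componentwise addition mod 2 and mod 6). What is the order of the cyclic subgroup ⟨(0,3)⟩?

2

The order of (0,3) in Z_2 × Z_6 is lcm(ord(0) in Z_2, ord(3) in Z_6).
ord(0) = 1 and ord(3) = 2, so |⟨(0,3)⟩| = lcm(1, 2) = 2.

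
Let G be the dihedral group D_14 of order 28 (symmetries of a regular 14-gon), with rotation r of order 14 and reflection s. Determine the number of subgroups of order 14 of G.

|G| = 28 and 14 | 28, so subgroups of order 14 are possible by Lagrange.
The subgroups of order 14 are: {e, r, r^2, r^3, r^4, r^5, r^6, r^7, r^8, r^9, r^10, r^11, r^12, r^13}; {e, r^2, r^4, r^6, r^8, r^10, r^12, s, r^2s, r^4s, r^6s, r^8s, r^10s, r^12s}; {e, r^2, r^4, r^6, r^8, r^10, r^12, rs, r^3s, r^5s, r^7s, r^9s, r^11s, r^13s}.
So G has 3 subgroups of order 14.

3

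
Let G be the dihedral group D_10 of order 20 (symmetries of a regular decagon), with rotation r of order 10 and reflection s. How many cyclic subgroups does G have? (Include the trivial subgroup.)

14

Group the elements of G by the cyclic subgroup they generate; each cyclic subgroup of order d accounts for φ(d) elements.
Cyclic subgroups by order — order 1: 1; order 2: 11; order 5: 1; order 10: 1.
Total: 14.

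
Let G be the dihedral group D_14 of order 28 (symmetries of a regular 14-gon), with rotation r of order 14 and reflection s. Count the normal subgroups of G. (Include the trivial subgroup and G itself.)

G has 28 subgroups. Checking conjugation-invariance by order — order 1: 1/1 normal; order 2: 1/15 normal; order 4: 0/7 normal; order 7: 1/1 normal; order 14: 3/3 normal; order 28: 1/1 normal.
Total normal subgroups: 7.

7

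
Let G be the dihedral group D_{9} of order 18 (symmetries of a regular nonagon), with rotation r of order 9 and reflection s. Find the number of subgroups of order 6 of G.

|G| = 18 and 6 | 18, so subgroups of order 6 are possible by Lagrange.
The subgroups of order 6 are: {e, r^3, r^6, r^2s, r^5s, r^8s}; {e, r^3, r^6, s, r^3s, r^6s}; {e, r^3, r^6, rs, r^4s, r^7s}.
So G has 3 subgroups of order 6.

3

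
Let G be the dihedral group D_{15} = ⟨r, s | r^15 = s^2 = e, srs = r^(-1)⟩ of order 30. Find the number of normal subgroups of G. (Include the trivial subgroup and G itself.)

5

G has 28 subgroups. Checking conjugation-invariance by order — order 1: 1/1 normal; order 2: 0/15 normal; order 3: 1/1 normal; order 5: 1/1 normal; order 6: 0/5 normal; order 10: 0/3 normal; order 15: 1/1 normal; order 30: 1/1 normal.
Total normal subgroups: 5.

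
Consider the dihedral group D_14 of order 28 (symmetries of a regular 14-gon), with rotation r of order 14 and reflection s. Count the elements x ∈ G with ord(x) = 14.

The elements of order 14 are: r, r^3, r^5, r^9, r^11, r^13.
That's 6.

6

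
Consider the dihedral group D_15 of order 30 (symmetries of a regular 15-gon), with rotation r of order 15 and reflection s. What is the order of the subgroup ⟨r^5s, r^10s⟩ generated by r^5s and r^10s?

|⟨r^5s⟩| = 2 and |⟨r^10s⟩| = 2, so |H| is a multiple of lcm(2, 2) = 2 and divides |G| = 30.
Closing under the operation: H = {e, r^5, r^10, s, r^5s, r^10s}, so |H| = 6.

6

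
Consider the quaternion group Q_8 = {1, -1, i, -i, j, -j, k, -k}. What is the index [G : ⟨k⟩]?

2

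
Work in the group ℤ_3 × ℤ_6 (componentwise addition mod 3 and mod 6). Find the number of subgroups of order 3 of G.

|G| = 18 and 3 | 18, so subgroups of order 3 are possible by Lagrange.
The subgroups of order 3 are: {(0,0), (0,2), (0,4)}; {(0,0), (1,0), (2,0)}; {(0,0), (1,2), (2,4)}; {(0,0), (1,4), (2,2)}.
So G has 4 subgroups of order 3.

4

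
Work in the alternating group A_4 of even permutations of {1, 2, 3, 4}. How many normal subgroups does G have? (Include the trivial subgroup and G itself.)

G has 10 subgroups. Checking conjugation-invariance by order — order 1: 1/1 normal; order 2: 0/3 normal; order 3: 0/4 normal; order 4: 1/1 normal; order 12: 1/1 normal.
Total normal subgroups: 3.

3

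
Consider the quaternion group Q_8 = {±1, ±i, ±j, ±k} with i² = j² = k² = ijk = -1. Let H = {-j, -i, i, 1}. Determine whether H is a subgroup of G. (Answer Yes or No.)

No

-j ∈ H but its inverse j ∉ H, so H is not a subgroup.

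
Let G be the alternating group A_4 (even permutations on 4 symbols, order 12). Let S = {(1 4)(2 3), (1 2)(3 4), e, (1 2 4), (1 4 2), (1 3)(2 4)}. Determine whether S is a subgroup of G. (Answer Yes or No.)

Closure fails: (1 2 4) ∘ (1 2)(3 4) = (1 4 3) ∉ S. So S is not a subgroup.

No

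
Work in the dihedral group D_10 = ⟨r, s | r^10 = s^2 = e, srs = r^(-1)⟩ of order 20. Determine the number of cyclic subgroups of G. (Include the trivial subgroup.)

A cyclic subgroup of order d is generated by each of its φ(d) elements of order d, so the cyclic subgroups of order d number (#elements of order d)/φ(d).
Cyclic subgroups by order — order 1: 1; order 2: 11; order 5: 1; order 10: 1.
Total: 14.

14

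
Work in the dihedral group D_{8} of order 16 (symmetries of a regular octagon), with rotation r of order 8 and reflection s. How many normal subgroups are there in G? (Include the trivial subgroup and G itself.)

7

G has 19 subgroups. Checking conjugation-invariance by order — order 1: 1/1 normal; order 2: 1/9 normal; order 4: 1/5 normal; order 8: 3/3 normal; order 16: 1/1 normal.
Total normal subgroups: 7.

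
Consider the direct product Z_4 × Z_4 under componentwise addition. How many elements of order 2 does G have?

An element (a,b) has order lcm(ord(a), ord(b)); count pairs with lcm equal to 2.
Enumerating gives 3 such elements.

3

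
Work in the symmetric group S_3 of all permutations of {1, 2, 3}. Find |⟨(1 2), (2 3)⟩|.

6

|⟨(1 2)⟩| = 2 and |⟨(2 3)⟩| = 2, so |H| is a multiple of lcm(2, 2) = 2 and divides |G| = 6.
Closing {(1 2), (2 3)} under the group operation gives all of G, so |H| = 6.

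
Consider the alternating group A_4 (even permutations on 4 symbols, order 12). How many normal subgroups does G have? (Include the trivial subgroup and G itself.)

G has 10 subgroups. Checking conjugation-invariance by order — order 1: 1/1 normal; order 2: 0/3 normal; order 3: 0/4 normal; order 4: 1/1 normal; order 12: 1/1 normal.
Total normal subgroups: 3.

3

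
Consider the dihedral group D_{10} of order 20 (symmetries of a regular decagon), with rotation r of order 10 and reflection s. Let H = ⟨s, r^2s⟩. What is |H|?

10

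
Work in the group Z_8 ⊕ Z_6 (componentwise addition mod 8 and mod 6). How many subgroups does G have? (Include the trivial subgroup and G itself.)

22

|G| = 48, so by Lagrange every subgroup order divides 48. Divisors: 1, 2, 3, 4, 6, 8, 12, 16, 24, 48.
Subgroups by order — order 1: 1; order 2: 3; order 3: 1; order 4: 3; order 6: 3; order 8: 3; order 12: 3; order 16: 1; order 24: 3; order 48: 1.
Total: 1 + 3 + 1 + 3 + 3 + 3 + 3 + 1 + 3 + 1 = 22.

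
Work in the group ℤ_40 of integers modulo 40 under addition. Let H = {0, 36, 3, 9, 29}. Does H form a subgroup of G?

3 ∈ H but its inverse 37 ∉ H, so H is not a subgroup.

No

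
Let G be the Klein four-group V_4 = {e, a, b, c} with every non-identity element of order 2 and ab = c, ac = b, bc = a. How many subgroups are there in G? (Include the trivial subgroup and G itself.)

|G| = 4, so by Lagrange every subgroup order divides 4. Divisors: 1, 2, 4.
Subgroups by order — order 1: 1; order 2: 3; order 4: 1.
Total: 1 + 3 + 1 = 5.

5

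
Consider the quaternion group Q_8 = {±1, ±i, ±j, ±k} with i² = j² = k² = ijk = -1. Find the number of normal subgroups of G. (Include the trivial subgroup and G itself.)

6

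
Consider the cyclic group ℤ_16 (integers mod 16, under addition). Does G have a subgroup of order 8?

Yes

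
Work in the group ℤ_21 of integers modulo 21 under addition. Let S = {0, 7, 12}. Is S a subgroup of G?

No

12 ∈ S but its inverse 9 ∉ S, so S is not a subgroup.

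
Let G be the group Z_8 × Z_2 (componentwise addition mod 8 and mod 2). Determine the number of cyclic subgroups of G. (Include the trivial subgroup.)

A cyclic subgroup of order d is generated by each of its φ(d) elements of order d, so the cyclic subgroups of order d number (#elements of order d)/φ(d).
Cyclic subgroups by order — order 1: 1; order 2: 3; order 4: 2; order 8: 2.
Total: 8.

8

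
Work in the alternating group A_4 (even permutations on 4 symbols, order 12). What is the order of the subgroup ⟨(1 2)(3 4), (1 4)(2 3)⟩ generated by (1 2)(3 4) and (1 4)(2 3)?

4

|⟨(1 2)(3 4)⟩| = 2 and |⟨(1 4)(2 3)⟩| = 2, so |H| is a multiple of lcm(2, 2) = 2 and divides |G| = 12.
Closing under the operation: H = {e, (1 2)(3 4), (1 3)(2 4), (1 4)(2 3)}, so |H| = 4.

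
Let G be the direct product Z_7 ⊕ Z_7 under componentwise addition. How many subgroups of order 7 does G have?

8

|G| = 49 and 7 | 49, so subgroups of order 7 are possible by Lagrange.
The subgroups of order 7 are: {(0,0), (0,1), (0,2), (0,3), (0,4), (0,5), (0,6)}; {(0,0), (1,0), (2,0), (3,0), (4,0), (5,0), (6,0)}; {(0,0), (1,1), (2,2), (3,3), (4,4), (5,5), (6,6)}; {(0,0), (1,2), (2,4), (3,6), (4,1), (5,3), (6,5)}; … (8 in all).
So G has 8 subgroups of order 7.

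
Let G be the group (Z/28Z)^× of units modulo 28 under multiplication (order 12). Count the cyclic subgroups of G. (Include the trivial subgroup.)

8

Group the elements of G by the cyclic subgroup they generate; each cyclic subgroup of order d accounts for φ(d) elements.
Cyclic subgroups by order — order 1: 1; order 2: 3; order 3: 1; order 6: 3.
Total: 8.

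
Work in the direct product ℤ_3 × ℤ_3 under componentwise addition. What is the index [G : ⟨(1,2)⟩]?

3

|⟨(1,2)⟩| = 3 and |G| = 9.
By Lagrange, [G : H] = |G|/|H| = 9/3 = 3.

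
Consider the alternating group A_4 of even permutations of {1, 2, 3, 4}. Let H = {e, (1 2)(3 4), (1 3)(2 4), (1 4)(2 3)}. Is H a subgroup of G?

|H| = 4 divides |G| = 12, consistent with Lagrange.
H contains the identity, every element's inverse is in H, and H is closed under ∘: it is a subgroup.

Yes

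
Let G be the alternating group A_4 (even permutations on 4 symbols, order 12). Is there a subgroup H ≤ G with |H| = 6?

No

6 | 12, so Lagrange does not rule it out; but checking all subgroups of G, none has order 6.
(A_4 is the standard example that the converse of Lagrange fails.)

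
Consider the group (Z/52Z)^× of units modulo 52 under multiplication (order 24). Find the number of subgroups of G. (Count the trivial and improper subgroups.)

|G| = 24, so by Lagrange every subgroup order divides 24. Divisors: 1, 2, 3, 4, 6, 8, 12, 24.
Subgroups by order — order 1: 1; order 2: 3; order 3: 1; order 4: 3; order 6: 3; order 8: 1; order 12: 3; order 24: 1.
Total: 1 + 3 + 1 + 3 + 3 + 1 + 3 + 1 = 16.

16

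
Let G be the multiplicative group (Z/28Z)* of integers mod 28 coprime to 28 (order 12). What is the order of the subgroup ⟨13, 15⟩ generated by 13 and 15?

4

|⟨13⟩| = 2 and |⟨15⟩| = 2, so |H| is a multiple of lcm(2, 2) = 2 and divides |G| = 12.
Closing under the operation: H = {1, 13, 15, 27}, so |H| = 4.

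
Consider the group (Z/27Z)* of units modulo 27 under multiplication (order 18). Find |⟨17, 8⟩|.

|⟨17⟩| = 6 and |⟨8⟩| = 6, so |H| is a multiple of lcm(6, 6) = 6 and divides |G| = 18.
Closing under the operation: H = {1, 8, 10, 17, 19, 26}, so |H| = 6.

6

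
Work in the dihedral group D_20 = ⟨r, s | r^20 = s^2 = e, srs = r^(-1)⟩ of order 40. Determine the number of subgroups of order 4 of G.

11

|G| = 40 and 4 | 40, so subgroups of order 4 are possible by Lagrange.
The subgroups of order 4 are: {e, r^10, s, r^10s}; {e, r^10, rs, r^11s}; {e, r^10, r^2s, r^12s}; {e, r^10, r^3s, r^13s}; … (11 in all).
So G has 11 subgroups of order 4.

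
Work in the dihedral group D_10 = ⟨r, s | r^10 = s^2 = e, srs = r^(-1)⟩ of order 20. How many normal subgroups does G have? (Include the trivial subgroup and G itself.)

7

G has 22 subgroups. Checking conjugation-invariance by order — order 1: 1/1 normal; order 2: 1/11 normal; order 4: 0/5 normal; order 5: 1/1 normal; order 10: 3/3 normal; order 20: 1/1 normal.
Total normal subgroups: 7.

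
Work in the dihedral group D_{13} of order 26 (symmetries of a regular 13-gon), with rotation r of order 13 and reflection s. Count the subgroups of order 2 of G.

|G| = 26 and 2 | 26, so subgroups of order 2 are possible by Lagrange.
The subgroups of order 2 are: {e, r^10s}; {e, r^11s}; {e, r^12s}; {e, r^2s}; … (13 in all).
So G has 13 subgroups of order 2.

13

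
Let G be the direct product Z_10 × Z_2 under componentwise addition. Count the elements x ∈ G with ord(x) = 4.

0

An element (a,b) has order lcm(ord(a), ord(b)); count pairs with lcm equal to 4.
Enumerating gives 0 such elements.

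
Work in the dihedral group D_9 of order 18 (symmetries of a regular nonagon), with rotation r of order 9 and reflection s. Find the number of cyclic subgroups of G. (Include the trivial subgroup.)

12

Group the elements of G by the cyclic subgroup they generate; each cyclic subgroup of order d accounts for φ(d) elements.
Cyclic subgroups by order — order 1: 1; order 2: 9; order 3: 1; order 9: 1.
Total: 12.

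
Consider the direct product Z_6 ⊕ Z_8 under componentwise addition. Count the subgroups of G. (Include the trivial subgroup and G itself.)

22

|G| = 48, so by Lagrange every subgroup order divides 48. Divisors: 1, 2, 3, 4, 6, 8, 12, 16, 24, 48.
Subgroups by order — order 1: 1; order 2: 3; order 3: 1; order 4: 3; order 6: 3; order 8: 3; order 12: 3; order 16: 1; order 24: 3; order 48: 1.
Total: 1 + 3 + 1 + 3 + 3 + 3 + 3 + 1 + 3 + 1 = 22.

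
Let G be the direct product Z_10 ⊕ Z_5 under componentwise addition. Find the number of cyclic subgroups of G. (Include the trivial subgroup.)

14

Group the elements of G by the cyclic subgroup they generate; each cyclic subgroup of order d accounts for φ(d) elements.
Cyclic subgroups by order — order 1: 1; order 2: 1; order 5: 6; order 10: 6.
Total: 14.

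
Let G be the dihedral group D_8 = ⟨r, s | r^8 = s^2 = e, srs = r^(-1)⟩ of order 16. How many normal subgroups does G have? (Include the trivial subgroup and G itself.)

G has 19 subgroups. Checking conjugation-invariance by order — order 1: 1/1 normal; order 2: 1/9 normal; order 4: 1/5 normal; order 8: 3/3 normal; order 16: 1/1 normal.
Total normal subgroups: 7.

7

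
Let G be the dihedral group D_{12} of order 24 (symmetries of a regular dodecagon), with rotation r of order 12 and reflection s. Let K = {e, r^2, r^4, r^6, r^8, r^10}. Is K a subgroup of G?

Yes

|K| = 6 divides |G| = 24, consistent with Lagrange.
K contains the identity, every element's inverse is in K, and K is closed under ·: it is a subgroup.
In fact K = ⟨r^10⟩.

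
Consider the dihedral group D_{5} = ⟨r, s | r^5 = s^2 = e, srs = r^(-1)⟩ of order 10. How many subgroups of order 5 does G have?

|G| = 10 and 5 | 10, so subgroups of order 5 are possible by Lagrange.
The subgroups of order 5 are: {e, r, r^2, r^3, r^4}.
So G has 1 subgroup of order 5.

1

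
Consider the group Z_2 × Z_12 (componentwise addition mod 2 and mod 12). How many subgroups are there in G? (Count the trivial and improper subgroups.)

|G| = 24, so by Lagrange every subgroup order divides 24. Divisors: 1, 2, 3, 4, 6, 8, 12, 24.
Subgroups by order — order 1: 1; order 2: 3; order 3: 1; order 4: 3; order 6: 3; order 8: 1; order 12: 3; order 24: 1.
Total: 1 + 3 + 1 + 3 + 3 + 1 + 3 + 1 = 16.

16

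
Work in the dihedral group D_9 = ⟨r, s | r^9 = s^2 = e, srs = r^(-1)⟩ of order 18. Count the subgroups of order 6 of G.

|G| = 18 and 6 | 18, so subgroups of order 6 are possible by Lagrange.
The subgroups of order 6 are: {e, r^3, r^6, r^2s, r^5s, r^8s}; {e, r^3, r^6, s, r^3s, r^6s}; {e, r^3, r^6, rs, r^4s, r^7s}.
So G has 3 subgroups of order 6.

3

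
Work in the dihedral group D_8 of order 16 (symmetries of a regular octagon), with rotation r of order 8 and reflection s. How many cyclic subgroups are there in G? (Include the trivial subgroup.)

A cyclic subgroup of order d is generated by each of its φ(d) elements of order d, so the cyclic subgroups of order d number (#elements of order d)/φ(d).
Cyclic subgroups by order — order 1: 1; order 2: 9; order 4: 1; order 8: 1.
Total: 12.

12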